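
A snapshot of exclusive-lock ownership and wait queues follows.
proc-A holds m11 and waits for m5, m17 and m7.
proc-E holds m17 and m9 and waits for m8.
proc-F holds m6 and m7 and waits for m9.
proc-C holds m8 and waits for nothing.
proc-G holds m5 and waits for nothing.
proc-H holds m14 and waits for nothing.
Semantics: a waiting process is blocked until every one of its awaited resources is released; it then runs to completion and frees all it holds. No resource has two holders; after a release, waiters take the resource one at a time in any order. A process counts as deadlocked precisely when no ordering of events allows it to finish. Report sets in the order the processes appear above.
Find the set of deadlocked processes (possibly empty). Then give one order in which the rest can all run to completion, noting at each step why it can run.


Nothing here is deadlocked.
Key observation: the wait relation is loop-free; peeling off processes with no waits unwinds the whole state.
A valid finishing order for the others: proc-G, proc-C, proc-E, proc-H, proc-F, proc-A.
Verifying each step:
  proc-G waits on nothing -> runs at once and releases m5
  proc-C waits on nothing -> runs at once and releases m8
  run proc-E (all its waits — m8 — are resolved); releases m17 and m9
  proc-H waits on nothing -> runs at once and releases m14
  run proc-F (all its waits — m9 — are resolved); releases m6 and m7
  run proc-A (all its waits — m5, m17 and m7 — are resolved); releases m11


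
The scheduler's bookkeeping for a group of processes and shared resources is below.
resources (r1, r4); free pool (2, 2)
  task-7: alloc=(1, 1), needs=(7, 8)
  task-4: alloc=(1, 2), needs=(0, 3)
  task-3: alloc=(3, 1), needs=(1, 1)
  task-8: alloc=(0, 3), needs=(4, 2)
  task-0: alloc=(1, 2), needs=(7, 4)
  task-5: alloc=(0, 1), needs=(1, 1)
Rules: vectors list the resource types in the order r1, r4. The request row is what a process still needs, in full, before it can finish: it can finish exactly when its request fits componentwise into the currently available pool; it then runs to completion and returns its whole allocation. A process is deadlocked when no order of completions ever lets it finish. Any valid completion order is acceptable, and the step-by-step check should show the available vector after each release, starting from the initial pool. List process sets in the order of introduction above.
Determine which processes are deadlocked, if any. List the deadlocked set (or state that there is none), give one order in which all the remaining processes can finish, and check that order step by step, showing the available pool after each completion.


Deadlocked set: task-7 and task-0.
Key observation: once task-3, task-4, task-8, task-5 finish, the pool peaks at (6, 9) — and every remaining process still needs more r1 than that.
A valid finishing order for the others: task-3, task-4, task-8, task-5. Walking it through:
  pool = (2, 2)
  task-3 needs (1, 1) <= (2, 2) -> finishes; pool += (3, 1) = (5, 3)
  task-4 needs (0, 3) <= (5, 3) -> finishes; pool += (1, 2) = (6, 5)
  task-8 needs (4, 2) <= (6, 5) -> finishes; pool += (0, 3) = (6, 8)
  task-5 needs (1, 1) <= (6, 8) -> finishes; pool += (0, 1) = (6, 9)
The blocked processes can never fit:
  task-7 still needs (7, 8) but only (6, 9) is free — short on r1
  task-0 still needs (7, 4) but only (6, 9) is free — short on r1


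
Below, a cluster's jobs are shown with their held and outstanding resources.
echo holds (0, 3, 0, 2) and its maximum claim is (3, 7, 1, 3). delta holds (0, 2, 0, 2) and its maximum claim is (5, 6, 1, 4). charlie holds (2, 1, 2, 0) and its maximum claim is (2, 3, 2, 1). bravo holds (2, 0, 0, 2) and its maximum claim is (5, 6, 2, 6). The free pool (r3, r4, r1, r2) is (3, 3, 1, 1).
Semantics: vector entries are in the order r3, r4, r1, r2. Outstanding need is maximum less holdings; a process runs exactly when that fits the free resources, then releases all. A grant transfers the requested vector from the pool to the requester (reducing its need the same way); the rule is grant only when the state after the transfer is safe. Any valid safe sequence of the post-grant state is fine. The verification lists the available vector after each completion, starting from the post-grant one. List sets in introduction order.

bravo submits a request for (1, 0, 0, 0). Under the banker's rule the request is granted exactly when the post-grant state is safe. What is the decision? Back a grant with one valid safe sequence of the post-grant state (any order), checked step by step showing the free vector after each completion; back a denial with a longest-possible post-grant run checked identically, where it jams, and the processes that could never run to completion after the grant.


DENY: after the grant no complete ordering would exist.
Key observation: after charlie, echo the pool peaks at (4, 7, 3, 3), and each blocked process is short somewhere: delta on r3; bravo on r2.
On the post-grant state, charlie, echo is a maximal run — nothing extends it. Verifying each step:
  pool = (2, 3, 1, 1)
  run charlie (needs (0, 2, 0, 1), free (2, 3, 1, 1)); after release of (2, 1, 2, 0) the pool is (4, 4, 3, 1)
  run echo (needs (3, 4, 1, 1), free (4, 4, 3, 1)); after release of (0, 3, 0, 2) the pool is (4, 7, 3, 3)
  delta cannot run: need (5, 4, 1, 2) vs free (4, 7, 3, 3) (insufficient r3)
  bravo cannot run: need (2, 6, 2, 4) vs free (4, 7, 3, 3) (insufficient r2)
Had the request been granted, delta and bravo could never finish.


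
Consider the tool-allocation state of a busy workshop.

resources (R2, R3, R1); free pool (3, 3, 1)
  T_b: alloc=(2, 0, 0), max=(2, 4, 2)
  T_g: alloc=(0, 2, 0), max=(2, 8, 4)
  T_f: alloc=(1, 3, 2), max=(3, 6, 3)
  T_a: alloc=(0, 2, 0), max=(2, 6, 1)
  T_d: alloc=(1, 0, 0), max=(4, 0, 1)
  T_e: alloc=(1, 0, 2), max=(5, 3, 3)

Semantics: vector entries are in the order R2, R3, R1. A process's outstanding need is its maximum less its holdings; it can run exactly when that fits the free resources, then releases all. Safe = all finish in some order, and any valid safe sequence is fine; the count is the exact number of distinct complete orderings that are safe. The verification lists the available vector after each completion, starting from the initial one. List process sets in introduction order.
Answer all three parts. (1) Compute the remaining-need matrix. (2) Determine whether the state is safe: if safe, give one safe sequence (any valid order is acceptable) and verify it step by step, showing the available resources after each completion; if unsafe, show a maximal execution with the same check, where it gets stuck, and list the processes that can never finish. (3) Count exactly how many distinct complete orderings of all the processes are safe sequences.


(1) Remaining need (order R2, R3, R1):
  T_b: (0, 4, 2)
  T_g: (2, 6, 4)
  T_f: (2, 3, 1)
  T_a: (2, 4, 1)
  T_d: (3, 0, 1)
  T_e: (4, 3, 1)
(2) The state is SAFE; one workable sequence: T_f, T_a, T_b, T_e, T_g, T_d.
Key observation: T_f is the earliest step where a requested resource binds exactly: need (2, 3, 1), pool (3, 3, 1) at its turn.
Verifying each step:
  pool = (3, 3, 1)
  T_f needs (2, 3, 1) <= (3, 3, 1) -> finishes; pool += (1, 3, 2) = (4, 6, 3)
  T_a needs (2, 4, 1) <= (4, 6, 3) -> finishes; pool += (0, 2, 0) = (4, 8, 3)
  T_b needs (0, 4, 2) <= (4, 8, 3) -> finishes; pool += (2, 0, 0) = (6, 8, 3)
  T_e needs (4, 3, 1) <= (6, 8, 3) -> finishes; pool += (1, 0, 2) = (7, 8, 5)
  T_g needs (2, 6, 4) <= (7, 8, 5) -> finishes; pool += (0, 2, 0) = (7, 10, 5)
  T_d needs (3, 0, 1) <= (7, 10, 5) -> finishes; pool += (1, 0, 0) = (8, 10, 5)
(3) The exact count: 78 of the possible complete orderings are safe sequences.


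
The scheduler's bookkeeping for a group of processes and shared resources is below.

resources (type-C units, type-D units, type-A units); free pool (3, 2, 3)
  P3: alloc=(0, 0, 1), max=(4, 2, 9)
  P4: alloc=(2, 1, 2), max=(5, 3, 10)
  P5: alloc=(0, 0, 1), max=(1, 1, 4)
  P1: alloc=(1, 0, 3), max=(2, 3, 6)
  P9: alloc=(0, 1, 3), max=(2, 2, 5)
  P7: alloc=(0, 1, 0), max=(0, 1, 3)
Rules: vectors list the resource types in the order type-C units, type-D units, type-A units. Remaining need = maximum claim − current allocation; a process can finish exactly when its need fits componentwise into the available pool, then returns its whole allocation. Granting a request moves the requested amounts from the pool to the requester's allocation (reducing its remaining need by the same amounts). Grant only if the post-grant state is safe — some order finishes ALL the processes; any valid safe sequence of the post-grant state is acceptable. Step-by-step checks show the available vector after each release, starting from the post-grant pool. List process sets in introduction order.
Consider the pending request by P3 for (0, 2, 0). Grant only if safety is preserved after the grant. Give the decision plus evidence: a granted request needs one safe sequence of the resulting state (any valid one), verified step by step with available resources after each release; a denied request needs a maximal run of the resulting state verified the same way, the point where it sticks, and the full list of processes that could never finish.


DENY — the pretend-granted state is unsafe.
Key observation: after P7, P5, P9 the pool peaks at (3, 2, 7), and each blocked process is short somewhere: P3 on type-C units, type-A units; P4 on type-A units; P1 on type-D units.
On the post-grant state, P7, P5, P9 is a maximal run — nothing extends it. Step-by-step check:
  pool = (3, 0, 3)
  P7: need (0, 0, 3) fits (3, 0, 3); releases (0, 1, 0), pool now (3, 1, 3)
  P5: need (1, 1, 3) fits (3, 1, 3); releases (0, 0, 1), pool now (3, 1, 4)
  P9: need (2, 1, 2) fits (3, 1, 4); releases (0, 1, 3), pool now (3, 2, 7)
  P3 still needs (4, 0, 8) but only (3, 2, 7) is free — short on type-C units and type-A units
  P4 still needs (3, 2, 8) but only (3, 2, 7) is free — short on type-A units
  P1 still needs (1, 3, 3) but only (3, 2, 7) is free — short on type-D units
Processes that could never finish after the grant: P3, P4 and P1.


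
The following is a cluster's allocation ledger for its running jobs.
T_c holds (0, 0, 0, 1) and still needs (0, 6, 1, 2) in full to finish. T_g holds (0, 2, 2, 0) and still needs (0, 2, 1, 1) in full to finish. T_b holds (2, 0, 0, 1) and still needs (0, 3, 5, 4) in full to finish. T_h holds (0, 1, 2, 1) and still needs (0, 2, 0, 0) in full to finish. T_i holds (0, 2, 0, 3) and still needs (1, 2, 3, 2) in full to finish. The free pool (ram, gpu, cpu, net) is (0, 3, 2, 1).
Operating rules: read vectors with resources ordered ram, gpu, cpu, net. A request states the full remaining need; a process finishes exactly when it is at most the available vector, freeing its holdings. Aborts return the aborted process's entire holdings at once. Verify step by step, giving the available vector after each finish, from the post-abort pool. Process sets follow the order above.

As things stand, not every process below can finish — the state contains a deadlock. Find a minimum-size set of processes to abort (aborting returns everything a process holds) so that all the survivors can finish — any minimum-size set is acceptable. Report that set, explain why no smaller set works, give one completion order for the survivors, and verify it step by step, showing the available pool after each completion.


The answer: abort T_b.
Key observation: T_i had no path to completion before; after the abort of T_b ((2, 0, 0, 1) returned), step 4 is where it fits.
Minimality: the empty abort set fails — the state is deadlocked as it stands.
One survivor order: T_g, T_h, T_c, T_i. Verifying each step (post-abort pool first):
  pool = (2, 3, 2, 2)
  T_g: need (0, 2, 1, 1) fits (2, 3, 2, 2); releases (0, 2, 2, 0), pool now (2, 5, 4, 2)
  T_h: need (0, 2, 0, 0) fits (2, 5, 4, 2); releases (0, 1, 2, 1), pool now (2, 6, 6, 3)
  T_c: need (0, 6, 1, 2) fits (2, 6, 6, 3); releases (0, 0, 0, 1), pool now (2, 6, 6, 4)
  T_i: need (1, 2, 3, 2) fits (2, 6, 6, 4); releases (0, 2, 0, 3), pool now (2, 8, 6, 7)


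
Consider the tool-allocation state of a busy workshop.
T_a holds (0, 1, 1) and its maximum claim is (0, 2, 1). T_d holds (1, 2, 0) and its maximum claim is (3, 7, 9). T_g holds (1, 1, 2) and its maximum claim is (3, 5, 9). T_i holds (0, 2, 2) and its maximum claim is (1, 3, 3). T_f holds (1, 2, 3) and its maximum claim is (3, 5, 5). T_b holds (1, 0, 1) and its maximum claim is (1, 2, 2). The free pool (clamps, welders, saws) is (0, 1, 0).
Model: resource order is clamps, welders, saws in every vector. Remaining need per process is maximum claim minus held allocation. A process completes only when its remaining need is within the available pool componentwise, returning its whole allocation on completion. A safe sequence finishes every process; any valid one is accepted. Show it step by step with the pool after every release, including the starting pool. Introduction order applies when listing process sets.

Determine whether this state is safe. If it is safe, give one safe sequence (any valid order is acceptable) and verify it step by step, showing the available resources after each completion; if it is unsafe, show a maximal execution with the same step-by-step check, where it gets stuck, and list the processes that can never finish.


The state is UNSAFE.
Key observation: after T_a, T_b, T_i complete, (1, 4, 4) is the best the pool ever gets, yet each leftover process wants more clamps.
The run T_a, T_b, T_i cannot be extended any further. Verifying each step:
  pool = (0, 1, 0)
  T_a: need (0, 1, 0) fits (0, 1, 0); releases (0, 1, 1), pool now (0, 2, 1)
  T_b: need (0, 2, 1) fits (0, 2, 1); releases (1, 0, 1), pool now (1, 2, 2)
  T_i: need (1, 1, 1) fits (1, 2, 2); releases (0, 2, 2), pool now (1, 4, 4)
  T_d still needs (2, 5, 9) but only (1, 4, 4) is free — short on clamps, welders and saws
  T_g still needs (2, 4, 7) but only (1, 4, 4) is free — short on clamps and saws
  T_f still needs (2, 3, 2) but only (1, 4, 4) is free — short on clamps
Processes that can never finish: T_d, T_g and T_f.


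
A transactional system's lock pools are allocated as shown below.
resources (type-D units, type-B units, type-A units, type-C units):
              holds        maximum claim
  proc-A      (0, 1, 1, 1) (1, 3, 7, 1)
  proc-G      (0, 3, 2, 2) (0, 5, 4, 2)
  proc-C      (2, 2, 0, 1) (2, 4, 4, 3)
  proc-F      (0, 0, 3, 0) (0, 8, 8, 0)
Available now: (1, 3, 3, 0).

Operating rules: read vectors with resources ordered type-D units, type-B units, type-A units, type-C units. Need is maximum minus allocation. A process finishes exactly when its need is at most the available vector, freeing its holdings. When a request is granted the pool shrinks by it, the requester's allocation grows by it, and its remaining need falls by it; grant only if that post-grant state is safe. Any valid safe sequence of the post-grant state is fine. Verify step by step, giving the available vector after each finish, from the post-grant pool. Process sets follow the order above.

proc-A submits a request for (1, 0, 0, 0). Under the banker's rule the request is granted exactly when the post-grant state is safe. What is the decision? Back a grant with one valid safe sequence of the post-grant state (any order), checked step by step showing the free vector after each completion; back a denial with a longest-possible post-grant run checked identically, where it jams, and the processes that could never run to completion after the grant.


GRANT: granting preserves safety; a valid post-grant sequence is proc-G, proc-C, proc-F, proc-A.
Key observation: (0, 3, 3, 0) free after granting still covers proc-G first, and each release covers the next.
Check on the post-grant state, step by step:
  pool = (0, 3, 3, 0)
  run proc-G (needs (0, 2, 2, 0), free (0, 3, 3, 0)); after release of (0, 3, 2, 2) the pool is (0, 6, 5, 2)
  run proc-C (needs (0, 2, 4, 2), free (0, 6, 5, 2)); after release of (2, 2, 0, 1) the pool is (2, 8, 5, 3)
  run proc-F (needs (0, 8, 5, 0), free (2, 8, 5, 3)); after release of (0, 0, 3, 0) the pool is (2, 8, 8, 3)
  run proc-A (needs (0, 2, 6, 0), free (2, 8, 8, 3)); after release of (1, 1, 1, 1) the pool is (3, 9, 9, 4)


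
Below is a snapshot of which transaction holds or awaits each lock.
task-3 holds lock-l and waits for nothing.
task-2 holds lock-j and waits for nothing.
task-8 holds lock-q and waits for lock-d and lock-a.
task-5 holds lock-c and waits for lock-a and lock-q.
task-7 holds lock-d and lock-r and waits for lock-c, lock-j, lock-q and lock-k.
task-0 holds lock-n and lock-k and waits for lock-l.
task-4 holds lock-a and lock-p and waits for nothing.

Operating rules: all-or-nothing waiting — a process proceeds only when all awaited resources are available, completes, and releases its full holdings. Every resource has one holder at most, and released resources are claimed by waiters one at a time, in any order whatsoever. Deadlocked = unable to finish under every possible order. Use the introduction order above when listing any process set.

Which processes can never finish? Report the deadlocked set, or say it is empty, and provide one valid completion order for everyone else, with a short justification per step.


Deadlocked: task-8, task-5 and task-7.
Key observation: the cycle task-8 -> task-7 -> task-8 can never break — each member waits on the next; task-5 is caught in further circular waits.
A valid finishing order for the others: task-3, task-4, task-0, task-2.
Verifying each step:
  task-3 waits on nothing -> runs at once and releases lock-l
  task-4 waits on nothing -> runs at once and releases lock-a and lock-p
  task-0: everything it awaited (lock-l) is free; runs, freeing lock-n and lock-k
  task-2 waits on nothing -> runs at once and releases lock-j


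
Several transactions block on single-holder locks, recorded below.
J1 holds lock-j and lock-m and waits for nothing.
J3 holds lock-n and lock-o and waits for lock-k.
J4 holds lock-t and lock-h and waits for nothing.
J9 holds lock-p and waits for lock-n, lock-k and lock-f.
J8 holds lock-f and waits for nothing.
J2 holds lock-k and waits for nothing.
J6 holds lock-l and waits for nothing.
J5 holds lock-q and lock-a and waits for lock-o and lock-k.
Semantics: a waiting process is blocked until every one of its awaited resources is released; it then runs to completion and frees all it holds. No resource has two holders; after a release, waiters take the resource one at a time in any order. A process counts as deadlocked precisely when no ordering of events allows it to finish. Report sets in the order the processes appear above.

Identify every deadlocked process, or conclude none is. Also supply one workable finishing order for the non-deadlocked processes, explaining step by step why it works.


Nothing here is deadlocked.
Key observation: every chain of waits terminates; starting from the processes that wait on nothing, all the rest unlock in turn.
The rest can finish in the order J2, J4, J8, J1, J3, J5, J6, J9.
Verifying each step:
  J2 waits on nothing -> runs at once and releases lock-k
  J4 waits on nothing -> runs at once and releases lock-t and lock-h
  J8 waits on nothing -> runs at once and releases lock-f
  J1 waits on nothing -> runs at once and releases lock-j and lock-m
  J3 waits on lock-k — all released -> runs and releases lock-n and lock-o
  J5 waits on lock-o and lock-k — all released -> runs and releases lock-q and lock-a
  J6 waits on nothing -> runs at once and releases lock-l
  J9 waits on lock-n, lock-k and lock-f — all released -> runs and releases lock-p


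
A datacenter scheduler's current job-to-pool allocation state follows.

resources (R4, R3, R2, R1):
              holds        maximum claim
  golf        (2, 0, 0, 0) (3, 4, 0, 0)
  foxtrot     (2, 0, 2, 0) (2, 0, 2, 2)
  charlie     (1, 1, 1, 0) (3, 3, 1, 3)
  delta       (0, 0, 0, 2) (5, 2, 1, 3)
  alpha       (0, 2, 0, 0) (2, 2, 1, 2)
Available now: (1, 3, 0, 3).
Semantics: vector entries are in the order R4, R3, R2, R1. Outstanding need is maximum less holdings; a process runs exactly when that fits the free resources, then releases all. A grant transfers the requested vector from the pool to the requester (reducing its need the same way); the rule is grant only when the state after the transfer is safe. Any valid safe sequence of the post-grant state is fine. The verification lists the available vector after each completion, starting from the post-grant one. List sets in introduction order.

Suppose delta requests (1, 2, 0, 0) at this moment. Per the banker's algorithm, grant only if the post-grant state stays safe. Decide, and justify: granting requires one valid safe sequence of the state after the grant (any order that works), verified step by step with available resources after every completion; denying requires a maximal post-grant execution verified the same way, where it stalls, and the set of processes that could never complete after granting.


GRANT — the state after the grant stays safe, e.g. via foxtrot, alpha, charlie, golf, delta.
Key observation: the transfer keeps a workable pool ((0, 1, 0, 3)); foxtrot starts the safe sequence.
Check on the post-grant state, step by step:
  pool = (0, 1, 0, 3)
  foxtrot: need (0, 0, 0, 2) fits (0, 1, 0, 3); releases (2, 0, 2, 0), pool now (2, 1, 2, 3)
  alpha: need (2, 0, 1, 2) fits (2, 1, 2, 3); releases (0, 2, 0, 0), pool now (2, 3, 2, 3)
  charlie: need (2, 2, 0, 3) fits (2, 3, 2, 3); releases (1, 1, 1, 0), pool now (3, 4, 3, 3)
  golf: need (1, 4, 0, 0) fits (3, 4, 3, 3); releases (2, 0, 0, 0), pool now (5, 4, 3, 3)
  delta: need (4, 0, 1, 1) fits (5, 4, 3, 3); releases (1, 2, 0, 2), pool now (6, 6, 3, 5)


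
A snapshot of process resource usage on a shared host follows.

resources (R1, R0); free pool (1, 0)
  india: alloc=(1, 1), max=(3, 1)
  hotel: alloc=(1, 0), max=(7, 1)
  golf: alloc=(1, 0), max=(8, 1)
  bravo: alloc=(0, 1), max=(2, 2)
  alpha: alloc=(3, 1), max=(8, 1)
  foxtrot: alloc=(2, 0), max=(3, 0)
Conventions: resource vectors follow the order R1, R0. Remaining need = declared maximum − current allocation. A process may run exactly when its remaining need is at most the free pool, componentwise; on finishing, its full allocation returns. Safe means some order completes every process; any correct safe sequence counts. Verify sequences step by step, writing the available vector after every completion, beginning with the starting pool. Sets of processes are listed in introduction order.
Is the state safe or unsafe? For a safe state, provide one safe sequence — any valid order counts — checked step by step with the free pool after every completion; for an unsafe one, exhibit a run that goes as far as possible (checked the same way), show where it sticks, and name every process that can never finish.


UNSAFE — no complete ordering exists.
Key observation: once foxtrot, india, bravo finish, the pool peaks at (4, 2) — and every remaining process still needs more R1 than that.
Going as far as possible: foxtrot, india, bravo; after that, nothing fits. Check, step by step:
  pool = (1, 0)
  run foxtrot (needs (1, 0), free (1, 0)); after release of (2, 0) the pool is (3, 0)
  run india (needs (2, 0), free (3, 0)); after release of (1, 1) the pool is (4, 1)
  run bravo (needs (2, 1), free (4, 1)); after release of (0, 1) the pool is (4, 2)
  hotel cannot run: need (6, 1) vs free (4, 2) (insufficient R1)
  golf cannot run: need (7, 1) vs free (4, 2) (insufficient R1)
  alpha cannot run: need (5, 0) vs free (4, 2) (insufficient R1)
Permanently blocked: hotel, golf and alpha.


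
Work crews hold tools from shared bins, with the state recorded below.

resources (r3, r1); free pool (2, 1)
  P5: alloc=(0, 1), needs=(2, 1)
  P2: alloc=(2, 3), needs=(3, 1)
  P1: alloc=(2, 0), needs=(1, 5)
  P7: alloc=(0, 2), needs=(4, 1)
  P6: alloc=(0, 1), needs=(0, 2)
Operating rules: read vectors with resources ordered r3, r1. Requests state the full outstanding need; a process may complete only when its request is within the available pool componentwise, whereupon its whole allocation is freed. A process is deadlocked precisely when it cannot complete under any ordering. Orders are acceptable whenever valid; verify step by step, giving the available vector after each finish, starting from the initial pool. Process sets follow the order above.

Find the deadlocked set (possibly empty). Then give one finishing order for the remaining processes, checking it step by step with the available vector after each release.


The deadlocked set is P2, P1 and P7.
Key observation: after P5, P6 the pool peaks at (2, 3), and each blocked process is short somewhere: P2 on r3; P1 on r1; P7 on r3.
A valid finishing order for the others: P5, P6. Check, step by step:
  pool = (2, 1)
  P5: need (2, 1) fits (2, 1); releases (0, 1), pool now (2, 2)
  P6: need (0, 2) fits (2, 2); releases (0, 1), pool now (2, 3)
The stuck group stays short no matter what:
  blocked: P2 wants (3, 1), pool (2, 3) — not enough r3
  blocked: P1 wants (1, 5), pool (2, 3) — not enough r1
  blocked: P7 wants (4, 1), pool (2, 3) — not enough r3


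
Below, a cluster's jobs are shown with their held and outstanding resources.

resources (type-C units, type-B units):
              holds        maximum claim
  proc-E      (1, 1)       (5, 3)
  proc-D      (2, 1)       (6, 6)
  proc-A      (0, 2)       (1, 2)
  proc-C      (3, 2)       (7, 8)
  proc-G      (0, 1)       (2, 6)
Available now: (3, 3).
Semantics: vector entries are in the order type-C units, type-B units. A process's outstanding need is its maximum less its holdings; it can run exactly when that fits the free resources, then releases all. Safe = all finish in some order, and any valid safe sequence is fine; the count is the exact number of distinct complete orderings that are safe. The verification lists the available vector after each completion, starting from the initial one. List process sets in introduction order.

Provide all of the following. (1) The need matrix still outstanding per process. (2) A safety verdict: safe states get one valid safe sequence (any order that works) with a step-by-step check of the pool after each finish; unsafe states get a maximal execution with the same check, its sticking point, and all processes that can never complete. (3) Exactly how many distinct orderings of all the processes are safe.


(1) Outstanding need per process (order type-C units, type-B units):
  proc-E: (4, 2)
  proc-D: (4, 5)
  proc-A: (1, 0)
  proc-C: (4, 6)
  proc-G: (2, 5)
(2) The state is UNSAFE.
Key observation: once proc-A, proc-G finish, the pool peaks at (3, 6) — and every remaining process still needs more type-C units than that.
The run proc-A, proc-G cannot be extended any further. Step-by-step check:
  pool = (3, 3)
  run proc-A (needs (1, 0), free (3, 3)); after release of (0, 2) the pool is (3, 5)
  run proc-G (needs (2, 5), free (3, 5)); after release of (0, 1) the pool is (3, 6)
  proc-E still needs (4, 2) but only (3, 6) is free — short on type-C units
  proc-D still needs (4, 5) but only (3, 6) is free — short on type-C units
  proc-C still needs (4, 6) but only (3, 6) is free — short on type-C units
Permanently blocked: proc-E, proc-D and proc-C.
(3) Precisely 0 of the possible complete orderings are safe sequences.


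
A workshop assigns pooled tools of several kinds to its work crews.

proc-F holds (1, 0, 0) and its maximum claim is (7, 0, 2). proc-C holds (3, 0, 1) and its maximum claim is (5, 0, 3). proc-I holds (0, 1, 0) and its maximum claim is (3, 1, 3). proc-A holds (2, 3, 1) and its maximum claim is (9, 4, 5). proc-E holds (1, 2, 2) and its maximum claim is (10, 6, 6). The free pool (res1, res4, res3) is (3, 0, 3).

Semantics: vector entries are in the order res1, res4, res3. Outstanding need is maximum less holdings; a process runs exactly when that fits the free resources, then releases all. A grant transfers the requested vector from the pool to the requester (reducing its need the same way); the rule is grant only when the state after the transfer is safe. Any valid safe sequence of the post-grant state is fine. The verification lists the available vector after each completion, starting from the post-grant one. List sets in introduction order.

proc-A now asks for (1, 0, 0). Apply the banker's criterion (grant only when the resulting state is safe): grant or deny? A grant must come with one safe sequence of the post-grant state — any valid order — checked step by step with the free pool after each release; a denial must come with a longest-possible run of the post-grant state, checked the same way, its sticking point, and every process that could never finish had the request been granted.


DENY — the pretend-granted state is unsafe.
Key observation: the wall is res1: completing proc-C, proc-I brings the pool only to (5, 1, 4), and all the rest need more.
On the post-grant state, proc-C, proc-I is a maximal run — nothing extends it. Verifying each step:
  pool = (2, 0, 3)
  run proc-C (needs (2, 0, 2), free (2, 0, 3)); after release of (3, 0, 1) the pool is (5, 0, 4)
  run proc-I (needs (3, 0, 3), free (5, 0, 4)); after release of (0, 1, 0) the pool is (5, 1, 4)
  blocked: proc-F wants (6, 0, 2), pool (5, 1, 4) — not enough res1
  blocked: proc-A wants (6, 1, 4), pool (5, 1, 4) — not enough res1
  blocked: proc-E wants (9, 4, 4), pool (5, 1, 4) — not enough res1 and res4
Processes that could never finish after the grant: proc-F, proc-A and proc-E.


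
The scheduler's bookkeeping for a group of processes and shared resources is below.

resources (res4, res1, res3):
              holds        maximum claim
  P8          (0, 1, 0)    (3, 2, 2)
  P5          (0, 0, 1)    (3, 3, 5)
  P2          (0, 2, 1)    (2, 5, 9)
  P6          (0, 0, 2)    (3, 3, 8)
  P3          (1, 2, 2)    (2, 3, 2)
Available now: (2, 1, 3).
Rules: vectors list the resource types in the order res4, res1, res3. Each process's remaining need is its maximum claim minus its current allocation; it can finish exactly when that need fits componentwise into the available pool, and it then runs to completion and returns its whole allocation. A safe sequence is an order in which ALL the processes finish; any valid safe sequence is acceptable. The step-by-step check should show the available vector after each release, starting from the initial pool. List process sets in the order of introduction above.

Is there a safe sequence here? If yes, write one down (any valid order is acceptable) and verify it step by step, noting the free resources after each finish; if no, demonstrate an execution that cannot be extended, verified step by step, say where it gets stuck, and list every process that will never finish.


SAFE — a valid safe sequence is P3, P5, P6, P8, P2.
Key observation: P3 is the earliest step where a requested resource binds exactly: need (1, 1, 0), pool (2, 1, 3) at its turn.
Walking it through:
  pool = (2, 1, 3)
  run P3 (needs (1, 1, 0), free (2, 1, 3)); after release of (1, 2, 2) the pool is (3, 3, 5)
  run P5 (needs (3, 3, 4), free (3, 3, 5)); after release of (0, 0, 1) the pool is (3, 3, 6)
  run P6 (needs (3, 3, 6), free (3, 3, 6)); after release of (0, 0, 2) the pool is (3, 3, 8)
  run P8 (needs (3, 1, 2), free (3, 3, 8)); after release of (0, 1, 0) the pool is (3, 4, 8)
  run P2 (needs (2, 3, 8), free (3, 4, 8)); after release of (0, 2, 1) the pool is (3, 6, 9)


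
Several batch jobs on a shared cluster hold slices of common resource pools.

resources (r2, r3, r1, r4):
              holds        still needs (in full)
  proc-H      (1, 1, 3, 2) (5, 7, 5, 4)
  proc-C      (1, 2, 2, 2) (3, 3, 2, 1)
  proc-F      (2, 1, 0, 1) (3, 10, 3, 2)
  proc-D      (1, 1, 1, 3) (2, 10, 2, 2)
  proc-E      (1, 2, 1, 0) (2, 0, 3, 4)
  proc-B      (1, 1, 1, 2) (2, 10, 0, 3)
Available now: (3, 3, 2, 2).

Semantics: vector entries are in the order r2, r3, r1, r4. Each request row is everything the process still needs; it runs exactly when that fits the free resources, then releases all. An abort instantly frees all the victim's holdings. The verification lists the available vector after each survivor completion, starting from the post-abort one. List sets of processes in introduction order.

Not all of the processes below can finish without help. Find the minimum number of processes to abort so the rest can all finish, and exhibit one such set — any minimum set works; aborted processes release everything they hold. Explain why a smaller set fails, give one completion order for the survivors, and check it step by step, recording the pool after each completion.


Minimum abort set: proc-D and proc-B.
Key observation: the deadlocked proc-F becomes finishable only because proc-D and proc-B released (2, 2, 2, 5); it completes at step 4 below.
Why nothing smaller works — every single abort fails: proc-H alone leaves proc-F blocked (short on r3); proc-C alone leaves proc-F blocked (short on r3); proc-F alone leaves proc-D blocked (short on r3); proc-D alone leaves proc-F blocked (short on r3); proc-E alone leaves proc-F blocked (short on r3); proc-B alone leaves proc-F blocked (short on r3).
Survivors finish in the order: proc-E, proc-C, proc-H, proc-F. Check, step by step (pool after the aborts first):
  pool = (5, 5, 4, 7)
  proc-E needs (2, 0, 3, 4) <= (5, 5, 4, 7) -> finishes; pool += (1, 2, 1, 0) = (6, 7, 5, 7)
  proc-C needs (3, 3, 2, 1) <= (6, 7, 5, 7) -> finishes; pool += (1, 2, 2, 2) = (7, 9, 7, 9)
  proc-H needs (5, 7, 5, 4) <= (7, 9, 7, 9) -> finishes; pool += (1, 1, 3, 2) = (8, 10, 10, 11)
  proc-F needs (3, 10, 3, 2) <= (8, 10, 10, 11) -> finishes; pool += (2, 1, 0, 1) = (10, 11, 10, 12)


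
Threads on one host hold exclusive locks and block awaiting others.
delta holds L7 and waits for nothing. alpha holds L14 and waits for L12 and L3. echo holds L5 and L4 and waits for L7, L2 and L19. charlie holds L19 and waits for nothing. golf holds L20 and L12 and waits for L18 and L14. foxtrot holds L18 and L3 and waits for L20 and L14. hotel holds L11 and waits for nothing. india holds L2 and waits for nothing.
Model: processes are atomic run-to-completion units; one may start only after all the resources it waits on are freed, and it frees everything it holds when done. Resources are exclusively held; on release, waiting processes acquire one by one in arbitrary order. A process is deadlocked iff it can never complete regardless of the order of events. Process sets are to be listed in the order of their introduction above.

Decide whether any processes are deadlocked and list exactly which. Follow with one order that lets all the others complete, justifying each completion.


Deadlocked set: alpha, golf and foxtrot.
Key observation: nobody on the ring alpha -> golf -> alpha can start until another member finishes, which never happens; foxtrot is caught in further circular waits.
A valid finishing order for the others: hotel, charlie, india, delta, echo.
Walking it through:
  run hotel (it waits on nothing); releases L11
  run charlie (it waits on nothing); releases L19
  run india (it waits on nothing); releases L2
  run delta (it waits on nothing); releases L7
  echo: everything it awaited (L7, L2 and L19) is free; runs, freeing L5 and L4


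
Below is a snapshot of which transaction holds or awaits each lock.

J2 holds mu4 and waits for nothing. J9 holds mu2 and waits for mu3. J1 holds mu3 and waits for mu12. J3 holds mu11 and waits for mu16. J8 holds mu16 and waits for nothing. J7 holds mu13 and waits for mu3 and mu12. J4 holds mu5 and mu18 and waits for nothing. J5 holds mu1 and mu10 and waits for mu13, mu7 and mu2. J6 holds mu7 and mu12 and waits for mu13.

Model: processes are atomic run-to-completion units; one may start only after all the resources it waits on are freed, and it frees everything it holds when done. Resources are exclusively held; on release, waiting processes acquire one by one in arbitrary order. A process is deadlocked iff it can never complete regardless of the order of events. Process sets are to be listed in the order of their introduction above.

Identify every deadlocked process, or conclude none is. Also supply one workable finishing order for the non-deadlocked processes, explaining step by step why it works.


Deadlocked: J9, J1, J7, J5 and J6.
Key observation: the loop J1 -> J6 -> J7 -> J1 blocks itself forever; J9 and J5 wait into the deadlock from upstream.
One completion order for the rest: J8, J3, J4, J2.
Walking it through:
  J8: no waits; runs immediately, freeing mu16
  run J3 (all its waits — mu16 — are resolved); releases mu11
  J4: no waits; runs immediately, freeing mu5 and mu18
  J2: no waits; runs immediately, freeing mu4


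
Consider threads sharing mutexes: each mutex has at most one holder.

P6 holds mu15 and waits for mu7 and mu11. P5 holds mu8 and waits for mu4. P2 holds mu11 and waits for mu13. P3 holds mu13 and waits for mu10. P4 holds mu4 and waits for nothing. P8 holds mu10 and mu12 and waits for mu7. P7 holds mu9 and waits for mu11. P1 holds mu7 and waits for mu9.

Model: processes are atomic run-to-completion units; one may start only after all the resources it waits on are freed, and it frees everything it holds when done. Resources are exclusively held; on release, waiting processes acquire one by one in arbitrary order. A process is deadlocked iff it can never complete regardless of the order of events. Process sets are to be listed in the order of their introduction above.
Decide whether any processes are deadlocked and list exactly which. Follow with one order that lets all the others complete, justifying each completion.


Deadlocked set: P6, P2, P3, P8, P7 and P1.
Key observation: the cycle P2 -> P3 -> P8 -> P1 -> P7 -> P2 can never break — each member waits on the next; P6 waits into the deadlock from upstream.
The rest can finish in the order P4, P5.
Verifying each step:
  P4: no waits; runs immediately, freeing mu4
  run P5 (all its waits — mu4 — are resolved); releases mu8


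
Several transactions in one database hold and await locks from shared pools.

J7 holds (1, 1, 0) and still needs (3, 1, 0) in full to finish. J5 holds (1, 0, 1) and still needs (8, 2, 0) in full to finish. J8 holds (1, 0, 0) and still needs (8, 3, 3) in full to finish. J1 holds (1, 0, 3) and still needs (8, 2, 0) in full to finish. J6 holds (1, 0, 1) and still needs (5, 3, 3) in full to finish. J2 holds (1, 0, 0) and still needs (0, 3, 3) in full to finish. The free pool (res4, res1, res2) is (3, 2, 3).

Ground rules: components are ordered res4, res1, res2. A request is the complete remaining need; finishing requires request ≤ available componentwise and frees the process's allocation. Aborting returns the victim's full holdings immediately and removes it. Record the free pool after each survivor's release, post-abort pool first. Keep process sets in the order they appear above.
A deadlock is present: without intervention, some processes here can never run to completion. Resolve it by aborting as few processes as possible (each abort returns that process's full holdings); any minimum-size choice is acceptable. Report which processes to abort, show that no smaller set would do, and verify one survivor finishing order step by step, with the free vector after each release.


The answer: abort J5 and J8.
Key observation: the deadlocked J1 becomes finishable only because J5 and J8 released (2, 0, 1); it completes at step 4 below.
No one abort is enough; case by case: J7 alone leaves J5 blocked (short on res4); J5 alone leaves J8 blocked (short on res4); J8 alone leaves J5 blocked (short on res4); J1 alone leaves J5 blocked (short on res4); J6 alone leaves J5 blocked (short on res4); J2 alone leaves J5 blocked (short on res4).
One survivor order: J7, J2, J6, J1. Check, step by step (post-abort pool first):
  pool = (5, 2, 4)
  J7 needs (3, 1, 0) <= (5, 2, 4) -> finishes; pool += (1, 1, 0) = (6, 3, 4)
  J2 needs (0, 3, 3) <= (6, 3, 4) -> finishes; pool += (1, 0, 0) = (7, 3, 4)
  J6 needs (5, 3, 3) <= (7, 3, 4) -> finishes; pool += (1, 0, 1) = (8, 3, 5)
  J1 needs (8, 2, 0) <= (8, 3, 5) -> finishes; pool += (1, 0, 3) = (9, 3, 8)


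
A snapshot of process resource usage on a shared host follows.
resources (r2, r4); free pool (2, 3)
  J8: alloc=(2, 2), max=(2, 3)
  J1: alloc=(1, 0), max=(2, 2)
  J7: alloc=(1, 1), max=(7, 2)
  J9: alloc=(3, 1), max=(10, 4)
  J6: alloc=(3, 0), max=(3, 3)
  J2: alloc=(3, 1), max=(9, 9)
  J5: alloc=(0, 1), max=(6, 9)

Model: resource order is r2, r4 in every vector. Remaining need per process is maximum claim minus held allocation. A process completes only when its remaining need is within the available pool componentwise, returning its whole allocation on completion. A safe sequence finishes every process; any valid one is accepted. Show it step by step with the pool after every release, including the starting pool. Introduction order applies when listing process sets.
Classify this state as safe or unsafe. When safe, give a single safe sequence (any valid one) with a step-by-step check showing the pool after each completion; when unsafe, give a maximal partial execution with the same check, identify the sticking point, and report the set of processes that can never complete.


UNSAFE.
Key observation: J8, J6, J1, J9, J7 can finish, but then (12, 7) is all there is, and the blocked group's r4 demands exceed it.
Going as far as possible: J8, J6, J1, J9, J7; after that, nothing fits. Step-by-step check:
  pool = (2, 3)
  run J8 (needs (0, 1), free (2, 3)); after release of (2, 2) the pool is (4, 5)
  run J6 (needs (0, 3), free (4, 5)); after release of (3, 0) the pool is (7, 5)
  run J1 (needs (1, 2), free (7, 5)); after release of (1, 0) the pool is (8, 5)
  run J9 (needs (7, 3), free (8, 5)); after release of (3, 1) the pool is (11, 6)
  run J7 (needs (6, 1), free (11, 6)); after release of (1, 1) the pool is (12, 7)
  J2 still needs (6, 8) but only (12, 7) is free — short on r4
  J5 still needs (6, 8) but only (12, 7) is free — short on r4
Processes that can never finish: J2 and J5.
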